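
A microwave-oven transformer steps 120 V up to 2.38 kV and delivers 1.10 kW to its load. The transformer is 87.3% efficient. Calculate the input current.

P_in = P_out/η = 1100/0.873 = 1260.0 W.
I_in = P_in/V_in = 1260.0/120 = 10.5 A.

I_in ≈ 10.5 A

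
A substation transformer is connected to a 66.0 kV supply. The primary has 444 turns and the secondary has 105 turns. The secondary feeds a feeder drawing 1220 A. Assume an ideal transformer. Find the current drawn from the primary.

For an ideal transformer I_p N_p = I_s N_s, so I_p = 1220 × 105/444 = 289 A.

I_p ≈ 289 A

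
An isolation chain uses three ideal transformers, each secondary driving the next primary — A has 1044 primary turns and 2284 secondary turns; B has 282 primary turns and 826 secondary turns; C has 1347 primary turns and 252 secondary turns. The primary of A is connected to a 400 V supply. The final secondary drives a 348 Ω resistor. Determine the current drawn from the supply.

After A: V = 400.00 × 2284/1044 = 875.10 V.
After B: V = 875.10 × 826/282 = 2563.2 V.
After C: V = 2563.2 × 252/1347 = 479.53 V.
I_load = 479.53/348 = 1.3780 A, so P_out = 479.53 × 1.3780 = 660.78 W.
All ideal ⇒ P_in = P_out, so I_supply = 660.78/400 = 1.65 A.

I_supply ≈ 1.65 A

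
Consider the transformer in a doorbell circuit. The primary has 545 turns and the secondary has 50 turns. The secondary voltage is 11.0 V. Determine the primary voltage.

V_p ≈ 120 V

V_p/V_s = N_p/N_s, so V_p = 11.0 × 545/50 = 120 V.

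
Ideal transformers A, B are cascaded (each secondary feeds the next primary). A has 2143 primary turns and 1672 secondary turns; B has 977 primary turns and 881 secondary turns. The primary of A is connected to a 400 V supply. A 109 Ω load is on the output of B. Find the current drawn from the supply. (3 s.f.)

Secondary of A: V = 400.00 × 1672/2143 = 312.09 V.
Secondary of B: V = 312.09 × 881/977 = 281.42 V.
I_load = 281.42/109 = 2.5818 A, so P_out = 281.42 × 2.5818 = 726.58 W.
All ideal ⇒ P_in = P_out, so I_supply = 726.58/400 = 1.82 A.

I_supply ≈ 1.82 A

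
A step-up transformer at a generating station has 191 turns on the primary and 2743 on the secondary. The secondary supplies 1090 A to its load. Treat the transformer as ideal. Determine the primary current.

For an ideal transformer I_p/I_s = N_s/N_p, so I_p = 1090 × 2743/191 = 15700 A.

I_p ≈ 15700 A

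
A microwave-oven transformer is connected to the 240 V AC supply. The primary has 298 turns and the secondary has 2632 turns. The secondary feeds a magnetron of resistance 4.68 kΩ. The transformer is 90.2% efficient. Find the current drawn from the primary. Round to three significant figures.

I_p ≈ 4.44 A

V_s = 240 × 2632/298 = 2119.7 V.
I_s = V_s/R = 2119.7/4680 = 0.45293 A.
P_out = V_s I_s = 2119.7 × 0.45293 = 960.10 W.
P_in = P_out/η = 960.10/0.902 = 1064.4 W.
I_p = P_in/V_p = 1064.4/240 = 4.44 A.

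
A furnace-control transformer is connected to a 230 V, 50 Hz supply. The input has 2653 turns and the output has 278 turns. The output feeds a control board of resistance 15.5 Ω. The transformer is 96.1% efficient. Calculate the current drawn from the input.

V_out = 230 × 278/2653 = 24.101 V.
I_out = V_out/R = 24.101/15.5 = 1.5549 A.
P_out = V_out I_out = 24.101 × 1.5549 = 37.475 W.
P_in = P_out/η = 37.475/0.961 = 38.996 W.
I_in = P_in/V_in = 38.996/230 = 0.170 A.

I_in ≈ 0.170 A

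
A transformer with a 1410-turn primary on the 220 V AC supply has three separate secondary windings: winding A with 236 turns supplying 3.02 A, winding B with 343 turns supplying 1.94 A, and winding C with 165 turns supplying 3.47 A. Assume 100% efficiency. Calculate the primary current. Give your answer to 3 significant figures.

I_p ≈ 1.38 A

V_A = 220 × 236/1410 = 36.823 V; V_B = 220 × 343/1410 = 53.518 V; V_C = 220 × 165/1410 = 25.745 V.
P_out = V_A I_A + V_B I_B + V_C I_C = 36.823×3.02 + 53.518×1.94 + 25.745×3.47 = 111.20 + 103.82 + 89.334 = 304.36 W.
Ideal ⇒ P_in = P_out, so I_p = P_out/V_p = 304.36/220 = 1.38 A.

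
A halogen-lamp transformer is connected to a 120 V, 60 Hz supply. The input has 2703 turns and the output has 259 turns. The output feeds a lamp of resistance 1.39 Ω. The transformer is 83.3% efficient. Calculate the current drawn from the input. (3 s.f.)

I_in ≈ 0.952 A

V_out = 120 × 259/2703 = 11.498 V.
I_out = V_out/R = 11.498/1.39 = 8.2722 A.
P_out = V_out I_out = 11.498 × 8.2722 = 95.116 W.
P_in = P_out/η = 95.116/0.833 = 114.19 W.
I_in = P_in/V_in = 114.19/120 = 0.952 A.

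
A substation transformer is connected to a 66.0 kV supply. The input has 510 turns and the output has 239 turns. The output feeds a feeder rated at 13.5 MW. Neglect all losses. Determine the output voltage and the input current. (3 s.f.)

V_out ≈ 30900 V, I_in ≈ 205 A

V_out = V_in × N_out/N_in = 66000 × 239/510 = 30929 V.
I_out = P/V_out = 1.35×10^7/30929 = 436.48 A.
I_in = I_out × N_out/N_in = 436.48 × 239/510 = 205 A.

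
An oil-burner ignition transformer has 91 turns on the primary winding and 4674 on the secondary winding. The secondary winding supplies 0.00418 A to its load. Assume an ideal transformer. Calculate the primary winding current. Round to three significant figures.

I_p ≈ 0.215 A

For an ideal transformer I_p/I_s = N_s/N_p, so I_p = 0.00418 × 4674/91 = 0.215 A.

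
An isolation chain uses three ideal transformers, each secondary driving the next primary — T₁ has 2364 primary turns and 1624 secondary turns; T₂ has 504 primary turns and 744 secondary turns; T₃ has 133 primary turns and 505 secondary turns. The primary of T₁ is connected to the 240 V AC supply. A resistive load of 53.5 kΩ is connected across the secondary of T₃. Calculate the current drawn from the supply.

After T₁: V = 240.00 × 1624/2364 = 164.87 V.
After T₂: V = 164.87 × 744/504 = 243.38 V.
After T₃: V = 243.38 × 505/133 = 924.13 V.
I_load = 924.13/53500 = 0.017273 A, so P_out = 924.13 × 0.017273 = 15.963 W.
All ideal ⇒ P_in = P_out, so I_supply = 15.963/240 = 0.0665 A.

I_supply ≈ 0.0665 A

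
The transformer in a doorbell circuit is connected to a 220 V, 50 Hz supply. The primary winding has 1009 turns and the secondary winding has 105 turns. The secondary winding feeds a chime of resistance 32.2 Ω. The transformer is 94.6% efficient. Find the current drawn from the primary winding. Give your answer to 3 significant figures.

I_p ≈ 0.0782 A

V_s = 220 × 105/1009 = 22.894 V.
I_s = V_s/R = 22.894/32.2 = 0.71099 A.
P_out = V_s I_s = 22.894 × 0.71099 = 16.277 W.
P_in = P_out/η = 16.277/0.946 = 17.207 W.
I_p = P_in/V_p = 17.207/220 = 0.0782 A.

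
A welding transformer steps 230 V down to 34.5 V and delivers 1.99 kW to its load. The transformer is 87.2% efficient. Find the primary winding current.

P_in = P_out/η = 1990/0.872 = 2282.1 W.
I_p = P_in/V_p = 2282.1/230 = 9.92 A.

I_p ≈ 9.92 A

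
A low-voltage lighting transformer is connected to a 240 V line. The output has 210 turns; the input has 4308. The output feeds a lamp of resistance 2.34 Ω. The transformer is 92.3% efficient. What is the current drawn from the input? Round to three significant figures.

V_out = 240 × 210/4308 = 11.699 V.
I_out = V_out/R = 11.699/2.34 = 4.9996 A.
P_out = V_out I_out = 11.699 × 4.9996 = 58.492 W.
P_in = P_out/η = 58.492/0.923 = 63.371 W.
I_in = P_in/V_in = 63.371/240 = 0.264 A.

I_in ≈ 0.264 A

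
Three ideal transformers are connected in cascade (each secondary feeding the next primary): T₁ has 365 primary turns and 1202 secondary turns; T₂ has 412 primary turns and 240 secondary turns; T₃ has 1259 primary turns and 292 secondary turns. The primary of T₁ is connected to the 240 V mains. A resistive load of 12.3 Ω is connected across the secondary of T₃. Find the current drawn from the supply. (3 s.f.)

Secondary of T₁: V = 240.00 × 1202/365 = 790.36 V.
Secondary of T₂: V = 790.36 × 240/412 = 460.40 V.
Secondary of T₃: V = 460.40 × 292/1259 = 106.78 V.
I_load = 106.78/12.3 = 8.6814 A, so P_out = 106.78 × 8.6814 = 927.01 W.
All ideal ⇒ P_in = P_out, so I_supply = 927.01/240 = 3.86 A.

I_supply ≈ 3.86 A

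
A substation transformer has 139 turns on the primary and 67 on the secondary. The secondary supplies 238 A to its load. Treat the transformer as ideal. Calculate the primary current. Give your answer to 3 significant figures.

For an ideal transformer I_p/I_s = N_s/N_p, so I_p = 238 × 67/139 = 115 A.

I_p ≈ 115 A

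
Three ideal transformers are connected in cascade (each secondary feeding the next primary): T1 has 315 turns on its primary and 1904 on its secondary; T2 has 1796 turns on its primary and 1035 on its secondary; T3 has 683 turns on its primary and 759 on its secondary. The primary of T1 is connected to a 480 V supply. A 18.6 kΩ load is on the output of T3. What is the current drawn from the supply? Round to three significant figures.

Secondary of T1: V = 480.00 × 1904/315 = 2901.3 V.
Secondary of T2: V = 2901.3 × 1035/1796 = 1672.0 V.
Secondary of T3: V = 1672.0 × 759/683 = 1858.0 V.
I_load = 1858.0/18600 = 0.099894 A, so P_out = 1858.0 × 0.099894 = 185.61 W.
All ideal ⇒ P_in = P_out, so I_supply = 185.61/480 = 0.387 A.

I_supply ≈ 0.387 A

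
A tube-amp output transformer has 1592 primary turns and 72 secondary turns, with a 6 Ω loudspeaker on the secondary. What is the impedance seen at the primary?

Z_p = (N_p/N_s)² × Z_s = (1592/72)² × 6 = 2930 Ω.

Z_p ≈ 2930 Ω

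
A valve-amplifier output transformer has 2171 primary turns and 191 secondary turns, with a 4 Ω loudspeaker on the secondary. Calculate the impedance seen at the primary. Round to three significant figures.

Z_p = (N_p/N_s)² × Z_s = (2171/191)² × 4 = 517 Ω.

Z_p ≈ 517 Ω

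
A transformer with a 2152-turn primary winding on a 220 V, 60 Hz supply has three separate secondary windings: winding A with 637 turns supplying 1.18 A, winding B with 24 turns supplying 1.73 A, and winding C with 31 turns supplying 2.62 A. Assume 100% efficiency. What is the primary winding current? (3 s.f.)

V_A = 220 × 637/2152 = 65.121 V; V_B = 220 × 24/2152 = 2.4535 V; V_C = 220 × 31/2152 = 3.1691 V.
P_out = V_A I_A + V_B I_B + V_C I_C = 65.121×1.18 + 2.4535×1.73 + 3.1691×2.62 = 76.843 + 4.2446 + 8.3032 = 89.390 W.
Ideal ⇒ P_in = P_out, so I_p = P_out/V_p = 89.390/220 = 0.406 A.

I_p ≈ 0.406 A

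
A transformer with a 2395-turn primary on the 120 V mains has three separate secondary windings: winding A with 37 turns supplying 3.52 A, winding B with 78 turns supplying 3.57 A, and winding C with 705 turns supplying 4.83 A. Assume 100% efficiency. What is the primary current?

V_A = 120 × 37/2395 = 1.8539 V; V_B = 120 × 78/2395 = 3.9081 V; V_C = 120 × 705/2395 = 35.324 V.
P_out = V_A I_A + V_B I_B + V_C I_C = 1.8539×3.52 + 3.9081×3.57 + 35.324×4.83 = 6.5256 + 13.952 + 170.61 = 191.09 W.
Ideal ⇒ P_in = P_out, so I_p = P_out/V_p = 191.09/120 = 1.59 A.

I_p ≈ 1.59 A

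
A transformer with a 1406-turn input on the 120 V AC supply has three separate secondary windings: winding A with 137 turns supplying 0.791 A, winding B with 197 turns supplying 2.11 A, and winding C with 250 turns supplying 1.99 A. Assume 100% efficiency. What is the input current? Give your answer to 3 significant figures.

I_in ≈ 0.727 A

V_A = 120 × 137/1406 = 11.693 V; V_B = 120 × 197/1406 = 16.814 V; V_C = 120 × 250/1406 = 21.337 V.
P_out = V_A I_A + V_B I_B + V_C I_C = 11.693×0.791 + 16.814×2.11 + 21.337×1.99 = 9.2490 + 35.477 + 42.461 = 87.187 W.
Ideal ⇒ P_in = P_out, so I_in = P_out/V_in = 87.187/120 = 0.727 A.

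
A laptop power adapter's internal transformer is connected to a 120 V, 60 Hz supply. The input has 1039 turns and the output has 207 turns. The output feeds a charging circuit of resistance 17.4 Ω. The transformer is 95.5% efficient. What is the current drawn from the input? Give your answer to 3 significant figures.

I_in ≈ 0.287 A

V_out = 120 × 207/1039 = 23.908 V.
I_out = V_out/R = 23.908/17.4 = 1.3740 A.
P_out = V_out I_out = 23.908 × 1.3740 = 32.849 W.
P_in = P_out/η = 32.849/0.955 = 34.397 W.
I_in = P_in/V_in = 34.397/120 = 0.287 A.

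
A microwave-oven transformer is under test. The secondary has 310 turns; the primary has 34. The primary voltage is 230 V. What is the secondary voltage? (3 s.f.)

V_s/V_p = N_s/N_p, so V_s = 230 × 310/34 = 2100 V.

V_s ≈ 2100 V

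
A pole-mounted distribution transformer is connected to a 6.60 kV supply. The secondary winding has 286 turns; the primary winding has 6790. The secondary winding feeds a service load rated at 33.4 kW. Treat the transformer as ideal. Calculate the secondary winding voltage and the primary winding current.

V_s ≈ 278 V, I_p ≈ 5.06 A

V_s = V_p × N_s/N_p = 6600 × 286/6790 = 278.00 V.
I_s = P/V_s = 33400/278.00 = 120.15 A.
I_p = I_s × N_s/N_p = 120.15 × 286/6790 = 5.06 A.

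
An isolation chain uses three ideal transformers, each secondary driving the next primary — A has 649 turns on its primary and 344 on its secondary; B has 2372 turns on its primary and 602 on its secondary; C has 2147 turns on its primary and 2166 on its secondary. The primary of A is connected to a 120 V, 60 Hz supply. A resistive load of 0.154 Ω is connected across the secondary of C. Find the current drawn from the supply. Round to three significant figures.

I_supply ≈ 14.4 A

Secondary of A: V = 120.00 × 344/649 = 63.606 V.
Secondary of B: V = 63.606 × 602/2372 = 16.143 V.
Secondary of C: V = 16.143 × 2166/2147 = 16.286 V.
I_load = 16.286/0.154 = 105.75 A, so P_out = 16.286 × 105.75 = 1722.2 W.
All ideal ⇒ P_in = P_out, so I_supply = 1722.2/120 = 14.4 A.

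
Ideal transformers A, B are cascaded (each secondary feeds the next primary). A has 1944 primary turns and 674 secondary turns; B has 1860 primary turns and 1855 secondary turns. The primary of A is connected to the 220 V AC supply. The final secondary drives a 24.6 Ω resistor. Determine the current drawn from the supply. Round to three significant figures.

I_supply ≈ 1.07 A

After A: V = 220.00 × 674/1944 = 76.276 V.
After B: V = 76.276 × 1855/1860 = 76.071 V.
I_load = 76.071/24.6 = 3.0923 A, so P_out = 76.071 × 3.0923 = 235.23 W.
All ideal ⇒ P_in = P_out, so I_supply = 235.23/220 = 1.07 A.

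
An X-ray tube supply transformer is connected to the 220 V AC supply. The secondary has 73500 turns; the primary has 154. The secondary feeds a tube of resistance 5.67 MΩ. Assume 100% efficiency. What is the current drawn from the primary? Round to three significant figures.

V_s = V_p × N_s/N_p = 220 × 73500/154 = 105000 V.
I_s = V_s/R = 105000/(5.67×10^6) = 0.018519 A.
For an ideal transformer I_p N_p = I_s N_s, so I_p = 0.018519 × 73500/154 = 8.84 A.

I_p ≈ 8.84 A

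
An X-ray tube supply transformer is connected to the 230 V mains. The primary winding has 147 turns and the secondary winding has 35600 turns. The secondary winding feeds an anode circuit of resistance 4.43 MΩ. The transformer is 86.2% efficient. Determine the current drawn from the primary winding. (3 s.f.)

V_s = 230 × 35600/147 = 55701 V.
I_s = V_s/R = 55701/(4.43×10^6) = 0.012574 A.
P_out = V_s I_s = 55701 × 0.012574 = 700.35 W.
P_in = P_out/η = 700.35/0.862 = 812.47 W.
I_p = P_in/V_p = 812.47/230 = 3.53 A.

I_p ≈ 3.53 A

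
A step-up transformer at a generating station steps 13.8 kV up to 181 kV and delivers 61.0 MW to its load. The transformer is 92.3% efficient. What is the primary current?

I_p ≈ 4790 A

P_in = P_out/η = 6.10×10^7/0.923 = 6.6089×10^7 W.
I_p = P_in/V_p = 6.6089×10^7/13800 = 4790 A.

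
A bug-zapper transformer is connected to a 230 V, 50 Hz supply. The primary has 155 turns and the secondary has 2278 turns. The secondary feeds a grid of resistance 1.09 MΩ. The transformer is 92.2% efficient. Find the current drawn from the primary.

I_p ≈ 0.0494 A

V_s = 230 × 2278/155 = 3380.3 V.
I_s = V_s/R = 3380.3/(1.09×10^6) = 0.0031012 A.
P_out = V_s I_s = 3380.3 × 0.0031012 = 10.483 W.
P_in = P_out/η = 10.483/0.922 = 11.370 W.
I_p = P_in/V_p = 11.370/230 = 0.0494 A.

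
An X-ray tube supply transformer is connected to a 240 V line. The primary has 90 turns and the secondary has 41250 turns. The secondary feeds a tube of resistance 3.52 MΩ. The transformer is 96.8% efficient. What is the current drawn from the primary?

V_s = 240 × 41250/90 = 110000 V.
I_s = V_s/R = 110000/(3.52×10^6) = 0.031250 A.
P_out = V_s I_s = 110000 × 0.031250 = 3437.5 W.
P_in = P_out/η = 3437.5/0.968 = 3551.1 W.
I_p = P_in/V_p = 3551.1/240 = 14.8 A.

I_p ≈ 14.8 A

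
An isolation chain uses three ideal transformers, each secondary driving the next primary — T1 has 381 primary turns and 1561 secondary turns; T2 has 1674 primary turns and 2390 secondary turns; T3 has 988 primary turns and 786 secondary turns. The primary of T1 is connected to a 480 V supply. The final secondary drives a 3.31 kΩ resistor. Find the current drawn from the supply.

After T1: V = 480.00 × 1561/381 = 1966.6 V.
After T2: V = 1966.6 × 2390/1674 = 2807.8 V.
After T3: V = 2807.8 × 786/988 = 2233.7 V.
I_load = 2233.7/3310 = 0.67484 A, so P_out = 2233.7 × 0.67484 = 1507.4 W.
All ideal ⇒ P_in = P_out, so I_supply = 1507.4/480 = 3.14 A.

I_supply ≈ 3.14 A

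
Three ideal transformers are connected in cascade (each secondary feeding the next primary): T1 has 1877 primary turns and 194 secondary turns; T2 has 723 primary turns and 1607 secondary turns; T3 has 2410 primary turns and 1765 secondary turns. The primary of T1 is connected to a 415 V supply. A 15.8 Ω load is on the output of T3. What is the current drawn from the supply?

Secondary of T1: V = 415.00 × 194/1877 = 42.893 V.
Secondary of T2: V = 42.893 × 1607/723 = 95.337 V.
Secondary of T3: V = 95.337 × 1765/2410 = 69.822 V.
I_load = 69.822/15.8 = 4.4191 A, so P_out = 69.822 × 4.4191 = 308.55 W.
All ideal ⇒ P_in = P_out, so I_supply = 308.55/415 = 0.743 A.

I_supply ≈ 0.743 A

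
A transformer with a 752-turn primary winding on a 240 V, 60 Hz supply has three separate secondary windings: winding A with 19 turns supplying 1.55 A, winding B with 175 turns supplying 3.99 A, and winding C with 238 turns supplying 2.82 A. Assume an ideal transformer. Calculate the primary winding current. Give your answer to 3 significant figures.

V_A = 240 × 19/752 = 6.0638 V; V_B = 240 × 175/752 = 55.851 V; V_C = 240 × 238/752 = 75.957 V.
P_out = V_A I_A + V_B I_B + V_C I_C = 6.0638×1.55 + 55.851×3.99 + 75.957×2.82 = 9.3989 + 222.85 + 214.20 = 446.44 W.
Ideal ⇒ P_in = P_out, so I_p = P_out/V_p = 446.44/240 = 1.86 A.

I_p ≈ 1.86 A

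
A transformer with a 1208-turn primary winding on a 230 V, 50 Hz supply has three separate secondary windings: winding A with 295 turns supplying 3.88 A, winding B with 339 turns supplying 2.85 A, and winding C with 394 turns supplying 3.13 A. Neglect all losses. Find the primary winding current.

I_p ≈ 2.77 A

V_A = 230 × 295/1208 = 56.167 V; V_B = 230 × 339/1208 = 64.545 V; V_C = 230 × 394/1208 = 75.017 V.
P_out = V_A I_A + V_B I_B + V_C I_C = 56.167×3.88 + 64.545×2.85 + 75.017×3.13 = 217.93 + 183.95 + 234.80 = 636.68 W.
Ideal ⇒ P_in = P_out, so I_p = P_out/V_p = 636.68/230 = 2.77 A.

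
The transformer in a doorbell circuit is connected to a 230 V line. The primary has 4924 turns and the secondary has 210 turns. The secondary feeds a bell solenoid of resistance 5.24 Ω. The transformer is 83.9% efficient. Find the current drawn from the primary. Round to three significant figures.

I_p ≈ 0.0952 A

V_s = 230 × 210/4924 = 9.8091 V.
I_s = V_s/R = 9.8091/5.24 = 1.8720 A.
P_out = V_s I_s = 9.8091 × 1.8720 = 18.362 W.
P_in = P_out/η = 18.362/0.839 = 21.886 W.
I_p = P_in/V_p = 21.886/230 = 0.0952 A.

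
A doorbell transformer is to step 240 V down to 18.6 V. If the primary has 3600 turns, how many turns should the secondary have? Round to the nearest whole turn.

N_s/N_p = V_s/V_p, so N_s = 3600 × 18.6/240 = 279.0 ≈ 279 turns.

N_s = 279 turns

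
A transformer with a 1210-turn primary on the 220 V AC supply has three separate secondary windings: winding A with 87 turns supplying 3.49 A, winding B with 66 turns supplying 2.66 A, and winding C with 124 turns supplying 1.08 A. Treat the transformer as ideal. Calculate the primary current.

I_p ≈ 0.507 A

V_A = 220 × 87/1210 = 15.818 V; V_B = 220 × 66/1210 = 12.000 V; V_C = 220 × 124/1210 = 22.545 V.
P_out = V_A I_A + V_B I_B + V_C I_C = 15.818×3.49 + 12.000×2.66 + 22.545×1.08 = 55.205 + 31.920 + 24.349 = 111.47 W.
Ideal ⇒ P_in = P_out, so I_p = P_out/V_p = 111.47/220 = 0.507 A.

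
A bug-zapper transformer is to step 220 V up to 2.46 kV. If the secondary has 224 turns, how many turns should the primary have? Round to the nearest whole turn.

N_p/N_s = V_p/V_s, so N_p = 224 × 220/2460 = 20.0 ≈ 20 turns.

N_p = 20 turns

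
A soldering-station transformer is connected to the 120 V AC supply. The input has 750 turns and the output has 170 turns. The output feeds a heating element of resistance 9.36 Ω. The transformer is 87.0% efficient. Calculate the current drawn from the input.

V_out = 120 × 170/750 = 27.200 V.
I_out = V_out/R = 27.200/9.36 = 2.9060 A.
P_out = V_out I_out = 27.200 × 2.9060 = 79.043 W.
P_in = P_out/η = 79.043/0.870 = 90.854 W.
I_in = P_in/V_in = 90.854/120 = 0.757 A.

I_in ≈ 0.757 A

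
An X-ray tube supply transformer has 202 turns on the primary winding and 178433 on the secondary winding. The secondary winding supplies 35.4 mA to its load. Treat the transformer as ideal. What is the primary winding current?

For an ideal transformer I_p/I_s = N_s/N_p, so I_p = 0.0354 × 178433/202 = 31.3 A.

I_p ≈ 31.3 A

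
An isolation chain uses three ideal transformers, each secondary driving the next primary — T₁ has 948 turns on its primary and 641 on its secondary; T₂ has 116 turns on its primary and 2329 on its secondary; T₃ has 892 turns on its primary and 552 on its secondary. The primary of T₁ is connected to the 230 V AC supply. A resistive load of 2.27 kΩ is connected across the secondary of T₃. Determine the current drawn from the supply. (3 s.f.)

I_supply ≈ 7.15 A

Secondary of T₁: V = 230.00 × 641/948 = 155.52 V.
Secondary of T₂: V = 155.52 × 2329/116 = 3122.4 V.
Secondary of T₃: V = 3122.4 × 552/892 = 1932.2 V.
I_load = 1932.2/2270 = 0.85121 A, so P_out = 1932.2 × 0.85121 = 1644.8 W.
All ideal ⇒ P_in = P_out, so I_supply = 1644.8/230 = 7.15 A.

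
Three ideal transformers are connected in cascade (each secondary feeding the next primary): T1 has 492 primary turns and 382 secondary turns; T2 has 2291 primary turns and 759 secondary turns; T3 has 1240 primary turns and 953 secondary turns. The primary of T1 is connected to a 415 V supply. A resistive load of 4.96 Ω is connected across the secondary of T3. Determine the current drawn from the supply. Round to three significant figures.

I_supply ≈ 3.27 A

Secondary of T1: V = 415.00 × 382/492 = 322.22 V.
Secondary of T2: V = 322.22 × 759/2291 = 106.75 V.
Secondary of T3: V = 106.75 × 953/1240 = 82.042 V.
I_load = 82.042/4.96 = 16.541 A, so P_out = 82.042 × 16.541 = 1357.0 W.
All ideal ⇒ P_in = P_out, so I_supply = 1357.0/415 = 3.27 A.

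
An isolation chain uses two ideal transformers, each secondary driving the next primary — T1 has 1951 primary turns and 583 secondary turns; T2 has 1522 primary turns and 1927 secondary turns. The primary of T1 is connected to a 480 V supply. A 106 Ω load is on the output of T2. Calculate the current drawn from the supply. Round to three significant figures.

After T1: V = 480.00 × 583/1951 = 143.43 V.
After T2: V = 143.43 × 1927/1522 = 181.60 V.
I_load = 181.60/106 = 1.7132 A, so P_out = 181.60 × 1.7132 = 311.12 W.
All ideal ⇒ P_in = P_out, so I_supply = 311.12/480 = 0.648 A.

I_supply ≈ 0.648 A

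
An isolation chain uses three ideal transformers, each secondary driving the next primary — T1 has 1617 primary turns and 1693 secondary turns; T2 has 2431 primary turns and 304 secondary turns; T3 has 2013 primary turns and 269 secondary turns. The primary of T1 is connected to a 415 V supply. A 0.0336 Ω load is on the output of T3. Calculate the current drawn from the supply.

I_supply ≈ 3.78 A

Secondary of T1: V = 415.00 × 1693/1617 = 434.51 V.
Secondary of T2: V = 434.51 × 304/2431 = 54.335 V.
Secondary of T3: V = 54.335 × 269/2013 = 7.2609 V.
I_load = 7.2609/0.0336 = 216.10 A, so P_out = 7.2609 × 216.10 = 1569.1 W.
All ideal ⇒ P_in = P_out, so I_supply = 1569.1/415 = 3.78 A.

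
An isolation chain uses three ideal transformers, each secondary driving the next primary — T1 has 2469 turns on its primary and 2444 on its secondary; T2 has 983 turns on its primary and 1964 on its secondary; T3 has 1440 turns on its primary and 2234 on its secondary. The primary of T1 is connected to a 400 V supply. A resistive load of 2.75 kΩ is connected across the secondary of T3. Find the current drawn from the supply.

After T1: V = 400.00 × 2444/2469 = 395.95 V.
After T2: V = 395.95 × 1964/983 = 791.09 V.
After T3: V = 791.09 × 2234/1440 = 1227.3 V.
I_load = 1227.3/2750 = 0.44629 A, so P_out = 1227.3 × 0.44629 = 547.73 W.
All ideal ⇒ P_in = P_out, so I_supply = 547.73/400 = 1.37 A.

I_supply ≈ 1.37 A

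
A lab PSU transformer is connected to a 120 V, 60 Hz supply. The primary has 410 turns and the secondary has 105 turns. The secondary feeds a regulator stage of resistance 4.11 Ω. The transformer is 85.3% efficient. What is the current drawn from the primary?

V_s = 120 × 105/410 = 30.732 V.
I_s = V_s/R = 30.732/4.11 = 7.4773 A.
P_out = V_s I_s = 30.732 × 7.4773 = 229.79 W.
P_in = P_out/η = 229.79/0.853 = 269.39 W.
I_p = P_in/V_p = 269.39/120 = 2.24 A.

I_p ≈ 2.24 A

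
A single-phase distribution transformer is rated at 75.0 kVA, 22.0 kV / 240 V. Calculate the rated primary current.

I_p = S/V_p = 75000/22000 = 3.41 A.

I_p ≈ 3.41 A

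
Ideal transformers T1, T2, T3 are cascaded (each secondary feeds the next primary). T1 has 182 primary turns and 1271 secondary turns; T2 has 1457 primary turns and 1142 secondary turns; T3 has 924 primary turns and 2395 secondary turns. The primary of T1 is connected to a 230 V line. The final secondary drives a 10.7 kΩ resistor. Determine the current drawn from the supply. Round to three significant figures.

I_supply ≈ 4.33 A

After T1: V = 230.00 × 1271/182 = 1606.2 V.
After T2: V = 1606.2 × 1142/1457 = 1259.0 V.
After T3: V = 1259.0 × 2395/924 = 3263.2 V.
I_load = 3263.2/10700 = 0.30497 A, so P_out = 3263.2 × 0.30497 = 995.18 W.
All ideal ⇒ P_in = P_out, so I_supply = 995.18/230 = 4.33 A.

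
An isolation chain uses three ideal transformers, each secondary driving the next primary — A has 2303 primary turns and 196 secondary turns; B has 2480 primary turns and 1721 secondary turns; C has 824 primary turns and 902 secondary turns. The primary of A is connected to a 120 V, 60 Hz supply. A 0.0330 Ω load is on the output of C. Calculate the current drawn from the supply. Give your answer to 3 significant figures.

I_supply ≈ 15.2 A

Secondary of A: V = 120.00 × 196/2303 = 10.213 V.
Secondary of B: V = 10.213 × 1721/2480 = 7.0872 V.
Secondary of C: V = 7.0872 × 902/824 = 7.7580 V.
I_load = 7.7580/0.0330 = 235.09 A, so P_out = 7.7580 × 235.09 = 1823.9 W.
All ideal ⇒ P_in = P_out, so I_supply = 1823.9/120 = 15.2 A.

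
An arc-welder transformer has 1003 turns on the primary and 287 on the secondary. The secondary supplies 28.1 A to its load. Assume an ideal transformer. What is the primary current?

I_p ≈ 8.04 A

For an ideal transformer I_p/I_s = N_s/N_p, so I_p = 28.1 × 287/1003 = 8.04 A.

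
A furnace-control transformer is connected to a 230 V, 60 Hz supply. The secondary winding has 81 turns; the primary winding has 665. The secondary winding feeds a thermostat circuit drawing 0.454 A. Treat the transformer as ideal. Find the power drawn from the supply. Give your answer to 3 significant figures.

I_p = I_s × N_s/N_p = 0.454 × 81/665 = 0.055299 A.
P = V_p I_p = 230 × 0.055299 = 12.7 W.

P ≈ 12.7 W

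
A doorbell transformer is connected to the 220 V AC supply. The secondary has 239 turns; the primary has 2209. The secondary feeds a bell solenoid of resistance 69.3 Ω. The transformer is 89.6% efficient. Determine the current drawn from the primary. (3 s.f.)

V_s = 220 × 239/2209 = 23.803 V.
I_s = V_s/R = 23.803/69.3 = 0.34347 A.
P_out = V_s I_s = 23.803 × 0.34347 = 8.1755 W.
P_in = P_out/η = 8.1755/0.896 = 9.1245 W.
I_p = P_in/V_p = 9.1245/220 = 0.0415 A.

I_p ≈ 0.0415 A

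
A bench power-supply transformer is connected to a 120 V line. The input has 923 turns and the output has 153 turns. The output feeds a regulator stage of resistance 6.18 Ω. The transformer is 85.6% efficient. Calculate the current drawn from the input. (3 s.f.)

I_in ≈ 0.623 A

V_out = 120 × 153/923 = 19.892 V.
I_out = V_out/R = 19.892/6.18 = 3.2187 A.
P_out = V_out I_out = 19.892 × 3.2187 = 64.026 W.
P_in = P_out/η = 64.026/0.856 = 74.796 W.
I_in = P_in/V_in = 74.796/120 = 0.623 A.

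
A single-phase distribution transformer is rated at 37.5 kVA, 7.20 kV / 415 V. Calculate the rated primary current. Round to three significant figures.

I_p = S/V_p = 37500/7200 = 5.21 A.

I_p ≈ 5.21 A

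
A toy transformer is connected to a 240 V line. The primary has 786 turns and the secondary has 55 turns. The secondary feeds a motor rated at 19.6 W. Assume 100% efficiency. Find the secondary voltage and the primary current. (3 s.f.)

V_s ≈ 16.8 V, I_p ≈ 0.0817 A

V_s = V_p × N_s/N_p = 240 × 55/786 = 16.794 V.
I_s = P/V_s = 19.6/16.794 = 1.1671 A.
I_p = I_s × N_s/N_p = 1.1671 × 55/786 = 0.0817 A.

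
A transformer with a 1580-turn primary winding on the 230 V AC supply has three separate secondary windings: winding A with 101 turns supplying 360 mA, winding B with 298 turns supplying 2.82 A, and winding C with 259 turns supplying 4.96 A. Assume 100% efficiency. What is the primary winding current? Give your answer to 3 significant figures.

V_A = 230 × 101/1580 = 14.703 V; V_B = 230 × 298/1580 = 43.380 V; V_C = 230 × 259/1580 = 37.703 V.
P_out = V_A I_A + V_B I_B + V_C I_C = 14.703×0.360 + 43.380×2.82 + 37.703×4.96 = 5.2929 + 122.33 + 187.00 = 314.63 W.
Ideal ⇒ P_in = P_out, so I_p = P_out/V_p = 314.63/230 = 1.37 A.

I_p ≈ 1.37 A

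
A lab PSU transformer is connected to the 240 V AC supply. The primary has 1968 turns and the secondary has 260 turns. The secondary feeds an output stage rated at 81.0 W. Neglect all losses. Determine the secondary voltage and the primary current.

V_s ≈ 31.7 V, I_p ≈ 0.337 A

V_s = V_p × N_s/N_p = 240 × 260/1968 = 31.707 V.
I_s = P/V_s = 81.0/31.707 = 2.5546 A.
I_p = I_s × N_s/N_p = 2.5546 × 260/1968 = 0.337 A.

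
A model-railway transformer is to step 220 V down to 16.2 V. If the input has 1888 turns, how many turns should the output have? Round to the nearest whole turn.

N_out/N_in = V_out/V_in, so N_out = 1888 × 16.2/220 = 139.0 ≈ 139 turns.

N_out = 139 turns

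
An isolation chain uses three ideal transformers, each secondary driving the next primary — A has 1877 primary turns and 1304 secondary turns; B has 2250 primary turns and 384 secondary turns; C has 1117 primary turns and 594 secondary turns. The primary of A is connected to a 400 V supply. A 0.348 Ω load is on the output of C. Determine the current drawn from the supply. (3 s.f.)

I_supply ≈ 4.57 A

After A: V = 400.00 × 1304/1877 = 277.89 V.
After B: V = 277.89 × 384/2250 = 47.427 V.
After C: V = 47.427 × 594/1117 = 25.221 V.
I_load = 25.221/0.348 = 72.473 A, so P_out = 25.221 × 72.473 = 1827.8 W.
All ideal ⇒ P_in = P_out, so I_supply = 1827.8/400 = 4.57 A.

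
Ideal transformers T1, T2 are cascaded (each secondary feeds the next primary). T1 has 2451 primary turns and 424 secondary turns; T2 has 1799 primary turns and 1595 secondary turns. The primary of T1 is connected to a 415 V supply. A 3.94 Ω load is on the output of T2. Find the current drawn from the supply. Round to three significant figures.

I_supply ≈ 2.48 A

After T1: V = 415.00 × 424/2451 = 71.791 V.
After T2: V = 71.791 × 1595/1799 = 63.650 V.
I_load = 63.650/3.94 = 16.155 A, so P_out = 63.650 × 16.155 = 1028.3 W.
All ideal ⇒ P_in = P_out, so I_supply = 1028.3/415 = 2.48 A.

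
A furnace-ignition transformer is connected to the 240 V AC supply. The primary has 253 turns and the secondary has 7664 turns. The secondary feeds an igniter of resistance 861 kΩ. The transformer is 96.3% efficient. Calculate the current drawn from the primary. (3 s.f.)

V_s = 240 × 7664/253 = 7270.2 V.
I_s = V_s/R = 7270.2/861000 = 0.0084439 A.
P_out = V_s I_s = 7270.2 × 0.0084439 = 61.389 W.
P_in = P_out/η = 61.389/0.963 = 63.747 W.
I_p = P_in/V_p = 63.747/240 = 0.266 A.

I_p ≈ 0.266 A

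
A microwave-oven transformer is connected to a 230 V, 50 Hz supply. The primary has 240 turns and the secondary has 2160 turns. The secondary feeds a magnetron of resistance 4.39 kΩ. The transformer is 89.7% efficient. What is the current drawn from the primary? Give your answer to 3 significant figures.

I_p ≈ 4.73 A

V_s = 230 × 2160/240 = 2070.0 V.
I_s = V_s/R = 2070.0/4390 = 0.47153 A.
P_out = V_s I_s = 2070.0 × 0.47153 = 976.06 W.
P_in = P_out/η = 976.06/0.897 = 1088.1 W.
I_p = P_in/V_p = 1088.1/230 = 4.73 A.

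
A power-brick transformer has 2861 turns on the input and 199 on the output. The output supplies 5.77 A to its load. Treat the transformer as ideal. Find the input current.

I_in ≈ 0.401 A

For an ideal transformer I_in/I_out = N_out/N_in, so I_in = 5.77 × 199/2861 = 0.401 A.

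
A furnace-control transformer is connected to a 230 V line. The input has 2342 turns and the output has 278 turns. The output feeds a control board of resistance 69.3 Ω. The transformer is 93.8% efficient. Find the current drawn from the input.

V_out = 230 × 278/2342 = 27.301 V.
I_out = V_out/R = 27.301/69.3 = 0.39396 A.
P_out = V_out I_out = 27.301 × 0.39396 = 10.756 W.
P_in = P_out/η = 10.756/0.938 = 11.467 W.
I_in = P_in/V_in = 11.467/230 = 0.0499 A.

I_in ≈ 0.0499 A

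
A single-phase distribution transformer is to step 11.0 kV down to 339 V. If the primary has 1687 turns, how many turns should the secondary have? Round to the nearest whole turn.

N_s/N_p = V_s/V_p, so N_s = 1687 × 339/11000 = 52.0 ≈ 52 turns.

N_s = 52 turns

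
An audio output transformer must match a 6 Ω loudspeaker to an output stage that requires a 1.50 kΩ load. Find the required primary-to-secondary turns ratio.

N_p/N_s ≈ 15.8

Z_p/Z_s = (N_p/N_s)², so N_p/N_s = √(1500/6) = √250 = 15.8.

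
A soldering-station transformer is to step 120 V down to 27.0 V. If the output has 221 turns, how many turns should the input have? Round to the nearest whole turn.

N_in/N_out = V_in/V_out, so N_in = 221 × 120/27.0 = 982.2 ≈ 982 turns.

N_in = 982 turns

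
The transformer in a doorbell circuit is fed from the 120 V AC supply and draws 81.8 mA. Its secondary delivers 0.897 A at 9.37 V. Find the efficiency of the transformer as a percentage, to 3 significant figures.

P_in = 120 × 0.0818 = 9.81600 W.
P_out = 9.37 × 0.897 = 8.40489 W.
η = P_out/P_in = 8.40489/9.81600 = 0.856.

η ≈ 85.6%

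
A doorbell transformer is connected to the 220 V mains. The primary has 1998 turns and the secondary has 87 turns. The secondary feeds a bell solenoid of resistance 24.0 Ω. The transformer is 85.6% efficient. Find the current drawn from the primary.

I_p ≈ 0.0203 A

V_s = 220 × 87/1998 = 9.5796 V.
I_s = V_s/R = 9.5796/24.0 = 0.39915 A.
P_out = V_s I_s = 9.5796 × 0.39915 = 3.8237 W.
P_in = P_out/η = 3.8237/0.856 = 4.4669 W.
I_p = P_in/V_p = 4.4669/220 = 0.0203 A.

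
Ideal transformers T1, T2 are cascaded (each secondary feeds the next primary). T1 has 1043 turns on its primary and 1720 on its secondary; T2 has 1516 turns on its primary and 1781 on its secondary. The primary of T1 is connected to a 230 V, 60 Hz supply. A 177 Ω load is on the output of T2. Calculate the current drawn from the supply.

Secondary of T1: V = 230.00 × 1720/1043 = 379.29 V.
Secondary of T2: V = 379.29 × 1781/1516 = 445.59 V.
I_load = 445.59/177 = 2.5175 A, so P_out = 445.59 × 2.5175 = 1121.8 W.
All ideal ⇒ P_in = P_out, so I_supply = 1121.8/230 = 4.88 A.

I_supply ≈ 4.88 A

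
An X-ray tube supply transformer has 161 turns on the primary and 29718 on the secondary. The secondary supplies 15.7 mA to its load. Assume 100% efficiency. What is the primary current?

For an ideal transformer I_p/I_s = N_s/N_p, so I_p = 0.0157 × 29718/161 = 2.90 A.

I_p ≈ 2.90 A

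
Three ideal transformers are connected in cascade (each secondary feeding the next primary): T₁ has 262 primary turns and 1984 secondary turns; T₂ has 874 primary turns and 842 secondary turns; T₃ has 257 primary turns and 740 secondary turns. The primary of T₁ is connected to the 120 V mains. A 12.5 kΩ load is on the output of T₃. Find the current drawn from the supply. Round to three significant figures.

Secondary of T₁: V = 120.00 × 1984/262 = 908.70 V.
Secondary of T₂: V = 908.70 × 842/874 = 875.43 V.
Secondary of T₃: V = 875.43 × 740/257 = 2520.7 V.
I_load = 2520.7/12500 = 0.20166 A, so P_out = 2520.7 × 0.20166 = 508.31 W.
All ideal ⇒ P_in = P_out, so I_supply = 508.31/120 = 4.24 A.

I_supply ≈ 4.24 A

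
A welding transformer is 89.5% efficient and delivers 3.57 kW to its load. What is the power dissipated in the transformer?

P_in = P_out/η = 3570/0.895 = 3988.83 W.
P_loss = P_in − P_out = 3988.83 − 3570 = 419 W.

P_loss ≈ 419 W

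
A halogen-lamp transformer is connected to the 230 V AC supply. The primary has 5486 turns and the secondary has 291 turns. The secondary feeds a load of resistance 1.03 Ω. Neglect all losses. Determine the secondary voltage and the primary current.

V_s ≈ 12.2 V, I_p ≈ 0.628 A

V_s = V_p × N_s/N_p = 230 × 291/5486 = 12.200 V.
I_s = V_s/R = 12.200/1.03 = 11.845 A.
I_p = I_s × N_s/N_p = 11.845 × 291/5486 = 0.628 A.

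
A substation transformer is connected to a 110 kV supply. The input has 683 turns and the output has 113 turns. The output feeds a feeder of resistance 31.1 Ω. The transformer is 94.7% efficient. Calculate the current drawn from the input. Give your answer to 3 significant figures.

V_out = 110000 × 113/683 = 18199 V.
I_out = V_out/R = 18199/31.1 = 585.18 A.
P_out = V_out I_out = 18199 × 585.18 = 1.0650×10^7 W.
P_in = P_out/η = 1.0650×10^7/0.947 = 1.1246×10^7 W.
I_in = P_in/V_in = 1.1246×10^7/110000 = 102 A.

I_in ≈ 102 A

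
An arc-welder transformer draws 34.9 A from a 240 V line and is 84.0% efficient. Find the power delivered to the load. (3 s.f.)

P_out ≈ 7040 W

P_in = V_p I_p = 240 × 34.9 = 8376.0 W.
P_out = η P_in = 0.840 × 8376.0 = 7040 W.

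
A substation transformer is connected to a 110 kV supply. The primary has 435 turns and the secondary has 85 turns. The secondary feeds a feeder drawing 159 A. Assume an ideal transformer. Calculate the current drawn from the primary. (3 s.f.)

I_p ≈ 31.1 A

For an ideal transformer I_p N_p = I_s N_s, so I_p = 159 × 85/435 = 31.1 A.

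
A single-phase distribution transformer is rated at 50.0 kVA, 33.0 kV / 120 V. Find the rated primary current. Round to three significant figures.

I_p = S/V_p = 50000/33000 = 1.52 A.

I_p ≈ 1.52 A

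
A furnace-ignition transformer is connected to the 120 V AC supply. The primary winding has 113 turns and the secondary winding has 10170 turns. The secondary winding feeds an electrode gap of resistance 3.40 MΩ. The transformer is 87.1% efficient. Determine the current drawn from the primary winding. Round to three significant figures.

V_s = 120 × 10170/113 = 10800 V.
I_s = V_s/R = 10800/(3.40×10^6) = 0.0031765 A.
P_out = V_s I_s = 10800 × 0.0031765 = 34.306 W.
P_in = P_out/η = 34.306/0.871 = 39.387 W.
I_p = P_in/V_p = 39.387/120 = 0.328 A.

I_p ≈ 0.328 A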